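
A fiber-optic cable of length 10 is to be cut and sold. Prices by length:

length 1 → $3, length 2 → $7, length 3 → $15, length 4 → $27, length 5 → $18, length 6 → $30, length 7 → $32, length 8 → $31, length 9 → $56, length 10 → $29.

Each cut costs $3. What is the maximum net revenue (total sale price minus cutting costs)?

Consider every possible first cut. net[k] is the best of p[i]+net[k−i] over all sellable i≤k, charging 3 whenever i<k.
net[1] = 3
net[2] = 7
net[3] = 15
net[4] = 27
net[5] = 27  (first piece 1, then net[4]=27)
net[6] = 31  (first piece 2, then net[4]=27)
net[7] = 39  (first piece 3, then net[4]=27)
net[8] = 51  (first piece 4, then net[4]=27)
net[9] = 56
net[10] = 56  (first piece 1, then net[9]=56)
One optimal plan: pieces 9 + 1 (1 cut) → $59 − $3 = $56.

56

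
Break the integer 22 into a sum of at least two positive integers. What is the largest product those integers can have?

2916

Define P[k] = max over 1≤i<k of i · max(k−i, P[k−i]); the inner max lets the remainder stay uncut if that's better.
P[2] = 1×max(1,0) = 1×1 = 1
P[3] = 1×max(2,1) = 1×2 = 2
P[4] = 2×max(2,1) = 2×2 = 4
P[5] = 2×max(3,2) = 2×3 = 6
P[6] = 3×max(3,2) = 3×3 = 9
P[7] = 2×max(5,6) = 2×6 = 12
P[8] = 2×max(6,9) = 2×9 = 18
P[9] = 3×max(6,9) = 3×9 = 27
P[10] = 2×max(8,18) = 2×18 = 36
P[11] = 2×max(9,27) = 2×27 = 54
P[12] = 3×max(9,27) = 3×27 = 81
P[13] = 2×max(11,54) = 2×54 = 108
P[14] = 2×max(12,81) = 2×81 = 162
P[15] = 3×max(12,81) = 3×81 = 243
P[16] = 2×max(14,162) = 2×162 = 324
P[17] = 2×max(15,243) = 2×243 = 486
P[18] = 3×max(15,243) = 3×243 = 729
P[19] = 2×max(17,486) = 2×486 = 972
P[20] = 2×max(18,729) = 2×729 = 1458
P[21] = 3×max(18,729) = 3×729 = 2187
P[22] = 2×max(20,1458) = 2×1458 = 2916
One optimal split: 3 + 3 + 3 + 3 + 3 + 3 + 2 + 2; product 3×3×3×3×3×3×2×2 = 2916.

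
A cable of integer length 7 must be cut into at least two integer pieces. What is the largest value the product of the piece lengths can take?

12

Define m[k] = max over 1≤i<k of i · max(k−i, m[k−i]); the inner max lets the remainder stay uncut if that's better.
m[2] = 1×max(1,0) = 1×1 = 1
m[3] = max(1×2, 2×1) = 2
m[4] = max(1×3, 2×2, 3×1) = 4
m[5] = max(1×4, 2×3, 3×2, 4×1) = 6
m[6] = max(1×6, 2×4, 3×3, 4×2, 5×1) = 9
m[7] = max(1×9, 2×6, 3×4, 4×3, 5×2, 6×1) = 12
One optimal split: 3 + 2 + 2; product 3×2×2 = 12.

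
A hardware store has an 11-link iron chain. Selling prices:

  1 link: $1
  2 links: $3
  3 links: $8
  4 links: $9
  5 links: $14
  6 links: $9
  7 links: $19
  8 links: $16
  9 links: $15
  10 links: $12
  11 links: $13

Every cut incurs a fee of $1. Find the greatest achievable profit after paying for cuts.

28

Consider every possible first cut. net[k] is the best of p[i]+net[k−i] over all sellable i≤k, charging 1 whenever i<k.
net[1] = 1
net[2] = max(1+1-1, 3+0) = 3
net[3] = max(1+3-1, 3+1-1, 8+0) = 8
net[4] = max(1+8-1, 3+3-1, 8+1-1, 9+0) = 9
net[5] = max(1+9-1, 3+8-1, 8+3-1, 9+1-1, 14+0) = 14
net[6] = max(1+14-1, 3+9-1, 8+8-1, 9+3-1, 14+1-1, 9+0) = 15
net[7] = max(1+15-1, 3+14-1, 8+9-1, …, 9+1-1, 19+0) = 19
net[8] = max(1+19-1, 3+15-1, 8+14-1, …, 19+1-1, 16+0) = 21
net[9] = max(1+21-1, 3+19-1, 8+15-1, …, 16+1-1, 15+0) = 22
net[10] = max(1+22-1, 3+21-1, 8+19-1, …, 15+1-1, 12+0) = 27
net[11] = max(1+27-1, 3+22-1, 8+21-1, …, 12+1-1, 13+0) = 28
One optimal plan: pieces 5 + 3 + 3 (2 cuts) → $30 − $2 = $28.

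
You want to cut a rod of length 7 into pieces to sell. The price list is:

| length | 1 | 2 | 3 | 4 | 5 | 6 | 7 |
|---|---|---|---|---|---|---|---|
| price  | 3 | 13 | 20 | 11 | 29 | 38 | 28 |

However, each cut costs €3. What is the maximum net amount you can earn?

40

Let v[k] be the best obtainable value from length k. For each k, try every first piece i and keep the best of price[i] + v[k−i] minus the 3 cut fee when i<k.
v[1] = 3
v[2] = max(3+3-3, 13+0) = 13
v[3] = max(3+13-3, 13+3-3, 20+0) = 20
v[4] = max(3+20-3, 13+13-3, 20+3-3, 11+0) = 23
v[5] = max(3+23-3, 13+20-3, 20+13-3, 11+3-3, 29+0) = 30
v[6] = max(3+30-3, 13+23-3, 20+20-3, 11+13-3, 29+3-3, 38+0) = 38
v[7] = max(3+38-3, 13+30-3, 20+23-3, …, 38+3-3, 28+0) = 40
One optimal plan: pieces 3 + 2 + 2 (2 cuts) → €46 − €6 = €40.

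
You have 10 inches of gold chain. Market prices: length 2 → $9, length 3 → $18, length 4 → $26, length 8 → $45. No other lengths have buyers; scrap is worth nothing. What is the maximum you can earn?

62

Consider every possible first cut. f[k] is the best of p[i]+f[k−i] over all sellable i≤k.
f[1] = 0
f[2] = 9
f[3] = 18
f[4] = 26
f[5] = 27  (first piece 2, then f[3]=18)
f[6] = 36  (first piece 3, then f[3]=18)
f[7] = 44  (first piece 3, then f[4]=26)
f[8] = 52  (first piece 4, then f[4]=26)
f[9] = 54  (first piece 3, then f[6]=36)
f[10] = 62  (first piece 3, then f[7]=44)
One optimal cutting: 4 + 3 + 3 → $62.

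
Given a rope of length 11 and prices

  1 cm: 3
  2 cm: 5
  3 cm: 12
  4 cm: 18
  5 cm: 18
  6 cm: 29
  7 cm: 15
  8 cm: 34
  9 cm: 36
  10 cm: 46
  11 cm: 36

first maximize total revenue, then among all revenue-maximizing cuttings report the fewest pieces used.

3

Let r[k] be the best obtainable value from length k. For each k, try every first piece i and keep the best of price[i] + r[k−i].
r[1] = 3
r[2] = 6  (first piece 1, then r[1]=3)
r[3] = 12
r[4] = 18
r[5] = 21  (first piece 1, then r[4]=18)
r[6] = 29
r[7] = 32  (first piece 1, then r[6]=29)
r[8] = 36  (first piece 4, then r[4]=18)
r[9] = 41  (first piece 3, then r[6]=29)
r[10] = 47  (first piece 4, then r[6]=29)
r[11] = 50  (first piece 1, then r[10]=47)
Maximum revenue is 50.
Now minimize piece count subject to staying optimal: for each k, pieces[k] = 1 + min over i with p[i]+r[k−i]=r[k] of pieces[k−i].
pieces[8] = 2
pieces[9] = 2
pieces[10] = 2
pieces[11] = 3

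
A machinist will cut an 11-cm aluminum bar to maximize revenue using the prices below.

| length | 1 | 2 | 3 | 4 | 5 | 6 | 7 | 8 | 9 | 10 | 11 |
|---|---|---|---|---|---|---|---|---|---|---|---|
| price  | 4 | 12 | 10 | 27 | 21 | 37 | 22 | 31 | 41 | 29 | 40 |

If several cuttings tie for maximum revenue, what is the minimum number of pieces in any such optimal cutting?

4

Let r[k] be the best obtainable value from length k. For each k, try every first piece i and keep the best of price[i] + r[k−i].
r[1] = 4
r[2] = max(4+4, 12+0) = 12
r[3] = max(4+12, 12+4, 10+0) = 16
r[4] = max(4+16, 12+12, 10+4, 27+0) = 27
r[5] = max(4+27, 12+16, 10+12, 27+4, 21+0) = 31
r[6] = max(4+31, 12+27, 10+16, 27+12, 21+4, 37+0) = 39
r[7] = max(4+39, 12+31, 10+27, …, 37+4, 22+0) = 43
r[8] = max(4+43, 12+39, 10+31, …, 22+4, 31+0) = 54
r[9] = max(4+54, 12+43, 10+39, …, 31+4, 41+0) = 58
r[10] = max(4+58, 12+54, 10+43, …, 41+4, 29+0) = 66
r[11] = max(4+66, 12+58, 10+54, …, 29+4, 40+0) = 70
Maximum revenue is $70.
Now minimize piece count subject to staying optimal: for each k, pieces[k] = 1 + min over i with p[i]+r[k−i]=r[k] of pieces[k−i].
pieces[8] = 2
pieces[9] = 3
pieces[10] = 3
pieces[11] = 4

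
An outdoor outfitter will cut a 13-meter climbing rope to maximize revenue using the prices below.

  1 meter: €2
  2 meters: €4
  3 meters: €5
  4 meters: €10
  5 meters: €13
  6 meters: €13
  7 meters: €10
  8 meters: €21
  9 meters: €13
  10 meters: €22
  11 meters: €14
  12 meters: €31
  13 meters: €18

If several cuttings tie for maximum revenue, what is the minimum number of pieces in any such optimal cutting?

Build r[k] bottom-up: r[k] = max over allowed piece i of (p[i] + r[k−i]).
r[1] = 2
r[2] = 4  (first piece 1, then r[1]=2)
r[3] = 6  (first piece 1, then r[2]=4)
r[4] = 10
r[5] = 13
r[6] = 15  (first piece 1, then r[5]=13)
r[7] = 17  (first piece 1, then r[6]=15)
r[8] = 21
r[9] = 23  (first piece 1, then r[8]=21)
r[10] = 26  (first piece 5, then r[5]=13)
r[11] = 28  (first piece 1, then r[10]=26)
r[12] = 31  (first piece 4, then r[8]=21)
r[13] = 34  (first piece 5, then r[8]=21)
Maximum revenue is €34.
Now minimize piece count subject to staying optimal: for each k, pieces[k] = 1 + min over i with p[i]+r[k−i]=r[k] of pieces[k−i].
pieces[10] = 2
pieces[11] = 3
pieces[12] = 1
pieces[13] = 2

2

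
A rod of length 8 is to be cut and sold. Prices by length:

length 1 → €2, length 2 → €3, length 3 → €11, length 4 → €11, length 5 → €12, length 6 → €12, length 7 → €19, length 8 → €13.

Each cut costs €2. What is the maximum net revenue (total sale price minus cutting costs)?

Build r[k] bottom-up: r[k] = max over allowed piece i of (p[i] + r[k−i]) − 2 per cut.
r[1] = 2
r[2] = max(2+2-2, 3+0) = 3
r[3] = max(2+3-2, 3+2-2, 11+0) = 11
r[4] = max(2+11-2, 3+3-2, 11+2-2, 11+0) = 11
r[5] = max(2+11-2, 3+11-2, 11+3-2, 11+2-2, 12+0) = 12
r[6] = max(2+12-2, 3+11-2, 11+11-2, 11+3-2, 12+2-2, 12+0) = 20
r[7] = max(2+20-2, 3+12-2, 11+11-2, …, 12+2-2, 19+0) = 20
r[8] = max(2+20-2, 3+20-2, 11+12-2, …, 19+2-2, 13+0) = 21
One optimal plan: pieces 3 + 3 + 2 (2 cuts) → €25 − €4 = €21.

21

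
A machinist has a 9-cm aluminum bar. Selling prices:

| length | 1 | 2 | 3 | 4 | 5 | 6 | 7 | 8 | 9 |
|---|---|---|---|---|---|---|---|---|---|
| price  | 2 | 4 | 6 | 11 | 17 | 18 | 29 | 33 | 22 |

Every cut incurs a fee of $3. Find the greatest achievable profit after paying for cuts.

32

Build r[k] bottom-up: r[k] = max over allowed piece i of (p[i] + r[k−i]) − 3 per cut.
r[1] = 2
r[2] = 4
r[3] = 6
r[4] = 11
r[5] = 17
r[6] = 18
r[7] = 29
r[8] = 33
r[9] = 32  (first piece 1, then r[8]=33)
One optimal plan: pieces 8 + 1 (1 cut) → $35 − $3 = $32.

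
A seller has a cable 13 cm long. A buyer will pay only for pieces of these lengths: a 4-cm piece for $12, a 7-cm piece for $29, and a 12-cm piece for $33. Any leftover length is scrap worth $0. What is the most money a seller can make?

41

Build r[k] bottom-up: r[k] = max over allowed piece i of (p[i] + r[k−i]).
r[1] = 0
r[2] = 0
r[3] = 0
r[4] = 12
r[5] = 12
r[6] = 12
r[7] = max(12+0, 29+0) = 29
r[8] = max(12+12, 29+0) = 29
r[9] = max(12+12, 29+0) = 29
r[10] = max(12+12, 29+0) = 29
r[11] = max(12+29, 29+12) = 41
r[12] = max(12+29, 29+12, 33+0) = 41
r[13] = max(12+29, 29+12, 33+0) = 41
One optimal cutting: pieces 7 + 4 with 2 cm of scrap → $41.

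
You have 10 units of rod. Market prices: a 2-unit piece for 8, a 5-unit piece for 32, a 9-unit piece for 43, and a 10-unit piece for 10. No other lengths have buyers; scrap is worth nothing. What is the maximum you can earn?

Let best[k] be the best obtainable value from length k. For each k, try every first piece i and keep the best of price[i] + best[k−i].
best[1] = 0
best[2] = 8
best[3] = 8
best[4] = 16  (first piece 2, then best[2]=8)
best[5] = 32
best[6] = 32
best[7] = 40  (first piece 2, then best[5]=32)
best[8] = 40
best[9] = 48  (first piece 2, then best[7]=40)
best[10] = 64  (first piece 5, then best[5]=32)
One optimal cutting: 5 + 5 → 64.

64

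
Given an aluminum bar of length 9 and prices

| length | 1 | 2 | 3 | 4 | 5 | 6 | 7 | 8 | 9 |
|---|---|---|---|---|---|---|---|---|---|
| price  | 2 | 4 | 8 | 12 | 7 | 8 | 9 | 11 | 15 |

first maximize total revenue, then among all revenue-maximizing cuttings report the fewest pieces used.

Consider every possible first cut. r[k] is the best of p[i]+r[k−i] over all sellable i≤k.
r[1] = 2
r[2] = 4  (first piece 1, then r[1]=2)
r[3] = 8
r[4] = 12
r[5] = 14  (first piece 1, then r[4]=12)
r[6] = 16  (first piece 1, then r[5]=14)
r[7] = 20  (first piece 3, then r[4]=12)
r[8] = 24  (first piece 4, then r[4]=12)
r[9] = 26  (first piece 1, then r[8]=24)
Maximum revenue is $26.
Now minimize piece count subject to staying optimal: for each k, pieces[k] = 1 + min over i with p[i]+r[k−i]=r[k] of pieces[k−i].
pieces[6] = 2
pieces[7] = 2
pieces[8] = 2
pieces[9] = 3

3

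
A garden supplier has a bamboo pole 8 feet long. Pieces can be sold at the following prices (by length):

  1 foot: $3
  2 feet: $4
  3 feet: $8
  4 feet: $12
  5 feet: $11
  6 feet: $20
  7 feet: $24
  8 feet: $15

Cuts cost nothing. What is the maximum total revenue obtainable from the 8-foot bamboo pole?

27

Let best[k] be the best obtainable value from length k. For each k, try every first piece i and keep the best of price[i] + best[k−i].
best[1] = 3
best[2] = max(3+3, 4+0) = 6
best[3] = max(3+6, 4+3, 8+0) = 9
best[4] = max(3+9, 4+6, 8+3, 12+0) = 12
best[5] = max(3+12, 4+9, 8+6, 12+3, 11+0) = 15
best[6] = max(3+15, 4+12, 8+9, 12+6, 11+3, 20+0) = 20
best[7] = max(3+20, 4+15, 8+12, …, 20+3, 24+0) = 24
best[8] = max(3+24, 4+20, 8+15, …, 24+3, 15+0) = 27
One optimal cutting: 7 + 1 → $24 + $3 = $27.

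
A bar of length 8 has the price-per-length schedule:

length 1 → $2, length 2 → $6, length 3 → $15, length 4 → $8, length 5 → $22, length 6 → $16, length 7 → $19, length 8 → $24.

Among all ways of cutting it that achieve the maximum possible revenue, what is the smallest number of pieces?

2

Let r[k] be the best obtainable value from length k. For each k, try every first piece i and keep the best of price[i] + r[k−i].
r[1] = 2
r[2] = max(2+2, 6+0) = 6
r[3] = max(2+6, 6+2, 15+0) = 15
r[4] = max(2+15, 6+6, 15+2, 8+0) = 17
r[5] = max(2+17, 6+15, 15+6, 8+2, 22+0) = 22
r[6] = max(2+22, 6+17, 15+15, 8+6, 22+2, 16+0) = 30
r[7] = max(2+30, 6+22, 15+17, …, 16+2, 19+0) = 32
r[8] = max(2+32, 6+30, 15+22, …, 19+2, 24+0) = 37
Maximum revenue is $37.
Now minimize piece count subject to staying optimal: for each k, pieces[k] = 1 + min over i with p[i]+r[k−i]=r[k] of pieces[k−i].
pieces[5] = 1
pieces[6] = 2
pieces[7] = 3
pieces[8] = 2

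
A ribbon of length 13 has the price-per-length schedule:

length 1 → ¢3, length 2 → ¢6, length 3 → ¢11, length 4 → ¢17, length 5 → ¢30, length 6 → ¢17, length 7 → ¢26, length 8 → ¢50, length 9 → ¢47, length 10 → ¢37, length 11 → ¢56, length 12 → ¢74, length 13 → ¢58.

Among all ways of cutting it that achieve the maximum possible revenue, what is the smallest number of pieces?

2

Build r[k] bottom-up: r[k] = max over allowed piece i of (p[i] + r[k−i]).
r[1] = 3
r[2] = max(3+3, 6+0) = 6
r[3] = max(3+6, 6+3, 11+0) = 11
r[4] = max(3+11, 6+6, 11+3, 17+0) = 17
r[5] = max(3+17, 6+11, 11+6, 17+3, 30+0) = 30
r[6] = max(3+30, 6+17, 11+11, 17+6, 30+3, 17+0) = 33
r[7] = max(3+33, 6+30, 11+17, …, 17+3, 26+0) = 36
r[8] = max(3+36, 6+33, 11+30, …, 26+3, 50+0) = 50
r[9] = max(3+50, 6+36, 11+33, …, 50+3, 47+0) = 53
r[10] = max(3+53, 6+50, 11+36, …, 47+3, 37+0) = 60
r[11] = max(3+60, 6+53, 11+50, …, 37+3, 56+0) = 63
r[12] = max(3+63, 6+60, 11+53, …, 56+3, 74+0) = 74
r[13] = max(3+74, 6+63, 11+60, …, 74+3, 58+0) = 80
Maximum revenue is ¢80.
Now minimize piece count subject to staying optimal: for each k, pieces[k] = 1 + min over i with p[i]+r[k−i]=r[k] of pieces[k−i].
pieces[10] = 2
pieces[11] = 3
pieces[12] = 1
pieces[13] = 2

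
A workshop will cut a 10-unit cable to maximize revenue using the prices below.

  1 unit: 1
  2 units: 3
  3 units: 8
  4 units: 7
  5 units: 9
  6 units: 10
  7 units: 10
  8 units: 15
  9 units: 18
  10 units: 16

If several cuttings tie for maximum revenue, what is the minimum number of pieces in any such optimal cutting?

Build r[k] bottom-up: r[k] = max over allowed piece i of (p[i] + r[k−i]).
r[1] = 1
r[2] = 3
r[3] = 8
r[4] = 9  (first piece 1, then r[3]=8)
r[5] = 11  (first piece 2, then r[3]=8)
r[6] = 16  (first piece 3, then r[3]=8)
r[7] = 17  (first piece 1, then r[6]=16)
r[8] = 19  (first piece 2, then r[6]=16)
r[9] = 24  (first piece 3, then r[6]=16)
r[10] = 25  (first piece 1, then r[9]=24)
Maximum revenue is 25.
Now minimize piece count subject to staying optimal: for each k, pieces[k] = 1 + min over i with p[i]+r[k−i]=r[k] of pieces[k−i].
pieces[7] = 3
pieces[8] = 3
pieces[9] = 3
pieces[10] = 4

4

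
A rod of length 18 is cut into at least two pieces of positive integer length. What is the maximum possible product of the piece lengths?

Let m[k] be the best product for length k (with at least one cut). For each first piece i, the rest contributes max(k−i, m[k−i]).
m[2] = 1*max(1,0) = 1*1 = 1
m[3] = max(1*2, 2*1) = 2
m[4] = max(1*3, 2*2, 3*1) = 4
m[5] = max(1*4, 2*3, 3*2, 4*1) = 6
m[6] = max(1*6, 2*4, 3*3, 4*2, 5*1) = 9
m[7] = max(1*9, 2*6, 3*4, 4*3, 5*2, 6*1) = 12
m[8] = max(1*12, 2*9, 3*6, …, 6*2, 7*1) = 18
m[9] = max(1*18, 2*12, 3*9, …, 7*2, 8*1) = 27
m[10] = max(1*27, 2*18, 3*12, …, 8*2, 9*1) = 36
m[11] = max(1*36, 2*27, 3*18, …, 9*2, 10*1) = 54
m[12] = max(1*54, 2*36, 3*27, …, 10*2, 11*1) = 81
m[13] = max(1*81, 2*54, 3*36, …, 11*2, 12*1) = 108
m[14] = max(1*108, 2*81, 3*54, …, 12*2, 13*1) = 162
m[15] = max(1*162, 2*108, 3*81, …, 13*2, 14*1) = 243
m[16] = max(1*243, 2*162, 3*108, …, 14*2, 15*1) = 324
m[17] = max(1*324, 2*243, 3*162, …, 15*2, 16*1) = 486
m[18] = max(1*486, 2*324, 3*243, …, 16*2, 17*1) = 729
One optimal split: 3 + 3 + 3 + 3 + 3 + 3; product 3*3*3*3*3*3 = 729.

729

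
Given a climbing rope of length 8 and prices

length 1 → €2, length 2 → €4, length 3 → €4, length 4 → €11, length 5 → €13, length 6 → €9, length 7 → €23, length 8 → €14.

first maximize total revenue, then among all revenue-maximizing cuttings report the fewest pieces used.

2

Let r[k] be the best obtainable value from length k. For each k, try every first piece i and keep the best of price[i] + r[k−i].
r[1] = 2
r[2] = max(2+2, 4+0) = 4
r[3] = max(2+4, 4+2, 4+0) = 6
r[4] = max(2+6, 4+4, 4+2, 11+0) = 11
r[5] = max(2+11, 4+6, 4+4, 11+2, 13+0) = 13
r[6] = max(2+13, 4+11, 4+6, 11+4, 13+2, 9+0) = 15
r[7] = max(2+15, 4+13, 4+11, …, 9+2, 23+0) = 23
r[8] = max(2+23, 4+15, 4+13, …, 23+2, 14+0) = 25
Maximum revenue is €25.
Now minimize piece count subject to staying optimal: for each k, pieces[k] = 1 + min over i with p[i]+r[k−i]=r[k] of pieces[k−i].
pieces[5] = 1
pieces[6] = 2
pieces[7] = 1
pieces[8] = 2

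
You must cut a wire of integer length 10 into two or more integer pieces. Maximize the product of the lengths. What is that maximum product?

Let g[k] be the best product for length k (with at least one cut). For each first piece i, the rest contributes max(k−i, g[k−i]).
Small cases: g[2]=1, g[3]=2, g[4]=4.
g[5] = max(1·4, 2·3, 3·2, 4·1) = 6
g[6] = max(1·6, 2·4, 3·3, 4·2, 5·1) = 9
g[7] = max(1·9, 2·6, 3·4, 4·3, 5·2, 6·1) = 12
g[8] = max(1·12, 2·9, 3·6, …, 6·2, 7·1) = 18
g[9] = max(1·18, 2·12, 3·9, …, 7·2, 8·1) = 27
g[10] = max(1·27, 2·18, 3·12, …, 8·2, 9·1) = 36
One optimal split: 3 + 3 + 2 + 2; product 3·3·2·2 = 36.

36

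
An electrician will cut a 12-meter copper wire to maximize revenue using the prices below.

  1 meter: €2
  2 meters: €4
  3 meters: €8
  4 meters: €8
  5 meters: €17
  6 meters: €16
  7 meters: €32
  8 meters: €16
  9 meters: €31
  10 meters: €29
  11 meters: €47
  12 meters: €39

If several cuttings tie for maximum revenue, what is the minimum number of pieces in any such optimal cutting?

2

Consider every possible first cut. r[k] is the best of p[i]+r[k−i] over all sellable i≤k.
r[1] = 2
r[2] = max(2+2, 4+0) = 4
r[3] = max(2+4, 4+2, 8+0) = 8
r[4] = max(2+8, 4+4, 8+2, 8+0) = 10
r[5] = max(2+10, 4+8, 8+4, 8+2, 17+0) = 17
r[6] = max(2+17, 4+10, 8+8, 8+4, 17+2, 16+0) = 19
r[7] = max(2+19, 4+17, 8+10, …, 16+2, 32+0) = 32
r[8] = max(2+32, 4+19, 8+17, …, 32+2, 16+0) = 34
r[9] = max(2+34, 4+32, 8+19, …, 16+2, 31+0) = 36
r[10] = max(2+36, 4+34, 8+32, …, 31+2, 29+0) = 40
r[11] = max(2+40, 4+36, 8+34, …, 29+2, 47+0) = 47
r[12] = max(2+47, 4+40, 8+36, …, 47+2, 39+0) = 49
Maximum revenue is €49.
Now minimize piece count subject to staying optimal: for each k, pieces[k] = 1 + min over i with p[i]+r[k−i]=r[k] of pieces[k−i].
pieces[9] = 2
pieces[10] = 2
pieces[11] = 1
pieces[12] = 2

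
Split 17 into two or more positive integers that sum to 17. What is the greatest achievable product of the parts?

486

Let m[k] be the best product for length k (with at least one cut). For each first piece i, the rest contributes max(k−i, m[k−i]).
Small cases: m[2]=1, m[3]=2, m[4]=4, m[5]=6, m[6]=9, m[7]=12, m[8]=18, m[9]=27, m[10]=36, m[11]=54.
m[12] = max(1·54, 2·36, 3·27, …, 10·2, 11·1) = 81
m[13] = max(1·81, 2·54, 3·36, …, 11·2, 12·1) = 108
m[14] = max(1·108, 2·81, 3·54, …, 12·2, 13·1) = 162
m[15] = max(1·162, 2·108, 3·81, …, 13·2, 14·1) = 243
m[16] = max(1·243, 2·162, 3·108, …, 14·2, 15·1) = 324
m[17] = max(1·324, 2·243, 3·162, …, 15·2, 16·1) = 486
One optimal split: 3 + 3 + 3 + 3 + 3 + 2; product 3·3·3·3·3·2 = 486.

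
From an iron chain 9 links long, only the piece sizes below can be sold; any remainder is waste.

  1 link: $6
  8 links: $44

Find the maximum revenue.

54

Let r[k] be the best obtainable value from length k. For each k, try every first piece i and keep the best of price[i] + r[k−i].
r[1] = 6
r[2] = 12  (first piece 1, then r[1]=6)
r[3] = 18  (first piece 1, then r[2]=12)
r[4] = 24  (first piece 1, then r[3]=18)
r[5] = 30  (first piece 1, then r[4]=24)
r[6] = 36  (first piece 1, then r[5]=30)
r[7] = 42  (first piece 1, then r[6]=36)
r[8] = max(6+42, 44+0) = 48
r[9] = max(6+48, 44+6) = 54
One optimal cutting: 1 + 1 + 1 + 1 + 1 + 1 + 1 + 1 + 1 → $54.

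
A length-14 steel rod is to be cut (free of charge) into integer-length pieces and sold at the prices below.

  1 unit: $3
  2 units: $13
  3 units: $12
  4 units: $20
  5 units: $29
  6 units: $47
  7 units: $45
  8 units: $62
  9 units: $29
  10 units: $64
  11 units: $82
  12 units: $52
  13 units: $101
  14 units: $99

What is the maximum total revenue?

109

Build v[k] bottom-up: v[k] = max over allowed piece i of (p[i] + v[k−i]).
v[1] = 3
v[2] = 13
v[3] = 16  (first piece 1, then v[2]=13)
v[4] = 26  (first piece 2, then v[2]=13)
v[5] = 29  (first piece 1, then v[4]=26)
v[6] = 47
v[7] = 50  (first piece 1, then v[6]=47)
v[8] = 62
v[9] = 65  (first piece 1, then v[8]=62)
v[10] = 75  (first piece 2, then v[8]=62)
v[11] = 82
v[12] = 94  (first piece 6, then v[6]=47)
v[13] = 101
v[14] = 109  (first piece 6, then v[8]=62)
One optimal cutting: 8 + 6 → $62 + $47 = $109.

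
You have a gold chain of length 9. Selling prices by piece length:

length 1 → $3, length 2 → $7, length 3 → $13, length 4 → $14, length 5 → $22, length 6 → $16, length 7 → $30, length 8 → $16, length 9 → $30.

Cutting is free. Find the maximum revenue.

Consider every possible first cut. r[k] is the best of p[i]+r[k−i] over all sellable i≤k.
r[1] = 3
r[2] = max(3+3, 7+0) = 7
r[3] = max(3+7, 7+3, 13+0) = 13
r[4] = max(3+13, 7+7, 13+3, 14+0) = 16
r[5] = max(3+16, 7+13, 13+7, 14+3, 22+0) = 22
r[6] = max(3+22, 7+16, 13+13, 14+7, 22+3, 16+0) = 26
r[7] = max(3+26, 7+22, 13+16, …, 16+3, 30+0) = 30
r[8] = max(3+30, 7+26, 13+22, …, 30+3, 16+0) = 35
r[9] = max(3+35, 7+30, 13+26, …, 16+3, 30+0) = 39
One optimal cutting: 3 + 3 + 3 → $13 + $13 + $13 = $39.

39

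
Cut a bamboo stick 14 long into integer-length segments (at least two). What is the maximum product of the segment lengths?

162

Fill prod[k] for k=2..14: at each k try every first piece i and multiply by the better of (k−i) uncut or prod[k−i].
Small cases: prod[2]=1, prod[3]=2, prod[4]=4, prod[5]=6, prod[6]=9, prod[7]=12.
prod[8] = max(1×12, 2×9, 3×6, …, 6×2, 7×1) = 18
prod[9] = max(1×18, 2×12, 3×9, …, 7×2, 8×1) = 27
prod[10] = max(1×27, 2×18, 3×12, …, 8×2, 9×1) = 36
prod[11] = max(1×36, 2×27, 3×18, …, 9×2, 10×1) = 54
prod[12] = max(1×54, 2×36, 3×27, …, 10×2, 11×1) = 81
prod[13] = max(1×81, 2×54, 3×36, …, 11×2, 12×1) = 108
prod[14] = max(1×108, 2×81, 3×54, …, 12×2, 13×1) = 162
One optimal split: 3 + 3 + 3 + 3 + 2; product 3×3×3×3×2 = 162.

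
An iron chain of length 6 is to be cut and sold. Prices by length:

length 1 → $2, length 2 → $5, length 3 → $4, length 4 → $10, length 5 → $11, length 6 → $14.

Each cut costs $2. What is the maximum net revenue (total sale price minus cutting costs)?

Consider every possible first cut. r[k] is the best of p[i]+r[k−i] over all sellable i≤k, charging 2 whenever i<k.
r[1] = 2
r[2] = 5
r[3] = 5  (first piece 1, then r[2]=5)
r[4] = 10
r[5] = 11
r[6] = 14
Best is to make no cuts and sell whole for $14.

14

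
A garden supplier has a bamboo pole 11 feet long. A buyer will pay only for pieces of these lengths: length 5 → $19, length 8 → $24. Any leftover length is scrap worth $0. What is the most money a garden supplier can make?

Consider every possible first cut. best[k] is the best of p[i]+best[k−i] over all sellable i≤k.
best[1] = 0
best[2] = 0
best[3] = 0
best[4] = 0
best[5] = 19
best[6] = 19
best[7] = 19
best[8] = 24
best[9] = 24
best[10] = 38  (first piece 5, then best[5]=19)
best[11] = 38
One optimal cutting: pieces 5 + 5 with 1 foot of scrap → $38.

38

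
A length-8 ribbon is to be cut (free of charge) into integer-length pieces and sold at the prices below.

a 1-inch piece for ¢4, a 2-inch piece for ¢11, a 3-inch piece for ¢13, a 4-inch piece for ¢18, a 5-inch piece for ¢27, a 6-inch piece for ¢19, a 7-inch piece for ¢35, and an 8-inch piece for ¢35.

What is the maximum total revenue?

Build r[k] bottom-up: r[k] = max over allowed piece i of (p[i] + r[k−i]).
r[1] = 4
r[2] = max(4+4, 11+0) = 11
r[3] = max(4+11, 11+4, 13+0) = 15
r[4] = max(4+15, 11+11, 13+4, 18+0) = 22
r[5] = max(4+22, 11+15, 13+11, 18+4, 27+0) = 27
r[6] = max(4+27, 11+22, 13+15, 18+11, 27+4, 19+0) = 33
r[7] = max(4+33, 11+27, 13+22, …, 19+4, 35+0) = 38
r[8] = max(4+38, 11+33, 13+27, …, 35+4, 35+0) = 44
One optimal cutting: 2 + 2 + 2 + 2 → ¢11 + ¢11 + ¢11 + ¢11 = ¢44.

44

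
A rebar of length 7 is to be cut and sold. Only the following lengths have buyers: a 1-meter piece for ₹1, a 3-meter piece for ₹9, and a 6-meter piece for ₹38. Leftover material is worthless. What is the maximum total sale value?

Consider every possible first cut. best[k] is the best of p[i]+best[k−i] over all sellable i≤k.
best[1] = 1
best[2] = 2  (first piece 1, then best[1]=1)
best[3] = max(1+2, 9+0) = 9
best[4] = max(1+9, 9+1) = 10
best[5] = max(1+10, 9+2) = 11
best[6] = max(1+11, 9+9, 38+0) = 38
best[7] = max(1+38, 9+10, 38+1) = 39
One optimal cutting: 6 + 1 → ₹39.

39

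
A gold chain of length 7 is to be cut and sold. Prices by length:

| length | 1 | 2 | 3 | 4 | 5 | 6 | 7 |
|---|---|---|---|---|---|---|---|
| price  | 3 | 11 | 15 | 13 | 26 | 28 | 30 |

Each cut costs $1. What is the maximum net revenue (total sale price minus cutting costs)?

Consider every possible first cut. net[k] is the best of p[i]+net[k−i] over all sellable i≤k, charging 1 whenever i<k.
net[1] = 3
net[2] = max(3+3-1, 11+0) = 11
net[3] = max(3+11-1, 11+3-1, 15+0) = 15
net[4] = max(3+15-1, 11+11-1, 15+3-1, 13+0) = 21
net[5] = max(3+21-1, 11+15-1, 15+11-1, 13+3-1, 26+0) = 26
net[6] = max(3+26-1, 11+21-1, 15+15-1, 13+11-1, 26+3-1, 28+0) = 31
net[7] = max(3+31-1, 11+26-1, 15+21-1, …, 28+3-1, 30+0) = 36
One optimal plan: pieces 5 + 2 (1 cut) → $37 − $1 = $36.

36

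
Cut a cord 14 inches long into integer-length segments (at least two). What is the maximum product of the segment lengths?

Fill f[k] for k=2..14: at each k try every first piece i and multiply by the better of (k−i) uncut or f[k−i].
f[2] = 1×max(1,0) = 1×1 = 1
f[3] = max(1×2, 2×1) = 2
f[4] = max(1×3, 2×2, 3×1) = 4
f[5] = max(1×4, 2×3, 3×2, 4×1) = 6
f[6] = max(1×6, 2×4, 3×3, 4×2, 5×1) = 9
f[7] = max(1×9, 2×6, 3×4, 4×3, 5×2, 6×1) = 12
f[8] = max(1×12, 2×9, 3×6, …, 6×2, 7×1) = 18
f[9] = max(1×18, 2×12, 3×9, …, 7×2, 8×1) = 27
f[10] = max(1×27, 2×18, 3×12, …, 8×2, 9×1) = 36
f[11] = max(1×36, 2×27, 3×18, …, 9×2, 10×1) = 54
f[12] = max(1×54, 2×36, 3×27, …, 10×2, 11×1) = 81
f[13] = max(1×81, 2×54, 3×36, …, 11×2, 12×1) = 108
f[14] = max(1×108, 2×81, 3×54, …, 12×2, 13×1) = 162
One optimal split: 3 + 3 + 3 + 3 + 2; product 3×3×3×3×2 = 162.

162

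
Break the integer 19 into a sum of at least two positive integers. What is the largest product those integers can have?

Fill g[k] for k=2..19: at each k try every first piece i and multiply by the better of (k−i) uncut or g[k−i].
g[2] = 1*max(1,0) = 1*1 = 1
g[3] = max(1*2, 2*1) = 2
g[4] = max(1*3, 2*2, 3*1) = 4
g[5] = max(1*4, 2*3, 3*2, 4*1) = 6
g[6] = max(1*6, 2*4, 3*3, 4*2, 5*1) = 9
g[7] = max(1*9, 2*6, 3*4, 4*3, 5*2, 6*1) = 12
g[8] = max(1*12, 2*9, 3*6, …, 6*2, 7*1) = 18
g[9] = max(1*18, 2*12, 3*9, …, 7*2, 8*1) = 27
g[10] = max(1*27, 2*18, 3*12, …, 8*2, 9*1) = 36
g[11] = max(1*36, 2*27, 3*18, …, 9*2, 10*1) = 54
g[12] = max(1*54, 2*36, 3*27, …, 10*2, 11*1) = 81
g[13] = max(1*81, 2*54, 3*36, …, 11*2, 12*1) = 108
g[14] = max(1*108, 2*81, 3*54, …, 12*2, 13*1) = 162
g[15] = max(1*162, 2*108, 3*81, …, 13*2, 14*1) = 243
g[16] = max(1*243, 2*162, 3*108, …, 14*2, 15*1) = 324
g[17] = max(1*324, 2*243, 3*162, …, 15*2, 16*1) = 486
g[18] = max(1*486, 2*324, 3*243, …, 16*2, 17*1) = 729
g[19] = max(1*729, 2*486, 3*324, …, 17*2, 18*1) = 972
One optimal split: 3 + 3 + 3 + 3 + 3 + 2 + 2; product 3*3*3*3*3*2*2 = 972.

972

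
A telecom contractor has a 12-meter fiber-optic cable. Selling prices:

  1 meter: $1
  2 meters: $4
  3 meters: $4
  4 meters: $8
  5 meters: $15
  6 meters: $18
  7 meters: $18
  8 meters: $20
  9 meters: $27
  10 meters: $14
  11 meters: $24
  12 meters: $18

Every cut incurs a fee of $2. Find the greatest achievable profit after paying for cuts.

Consider every possible first cut. v[k] is the best of p[i]+v[k−i] over all sellable i≤k, charging 2 whenever i<k.
v[1] = 1
v[2] = 4
v[3] = 4
v[4] = 8
v[5] = 15
v[6] = 18
v[7] = 18
v[8] = 20  (first piece 2, then v[6]=18)
v[9] = 27
v[10] = 28  (first piece 5, then v[5]=15)
v[11] = 31  (first piece 5, then v[6]=18)
v[12] = 34  (first piece 6, then v[6]=18)
One optimal plan: pieces 6 + 6 (1 cut) → $36 − $2 = $34.

34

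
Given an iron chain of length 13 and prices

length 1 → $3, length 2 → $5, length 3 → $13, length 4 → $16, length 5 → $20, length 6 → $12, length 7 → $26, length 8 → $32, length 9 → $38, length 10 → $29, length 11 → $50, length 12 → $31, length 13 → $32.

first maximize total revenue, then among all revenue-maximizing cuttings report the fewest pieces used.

Let r[k] be the best obtainable value from length k. For each k, try every first piece i and keep the best of price[i] + r[k−i].
r[1] = 3
r[2] = 6  (first piece 1, then r[1]=3)
r[3] = 13
r[4] = 16  (first piece 1, then r[3]=13)
r[5] = 20
r[6] = 26  (first piece 3, then r[3]=13)
r[7] = 29  (first piece 1, then r[6]=26)
r[8] = 33  (first piece 3, then r[5]=20)
r[9] = 39  (first piece 3, then r[6]=26)
r[10] = 42  (first piece 1, then r[9]=39)
r[11] = 50
r[12] = 53  (first piece 1, then r[11]=50)
r[13] = 56  (first piece 1, then r[12]=53)
Maximum revenue is $56.
Now minimize piece count subject to staying optimal: for each k, pieces[k] = 1 + min over i with p[i]+r[k−i]=r[k] of pieces[k−i].
pieces[10] = 3
pieces[11] = 1
pieces[12] = 2
pieces[13] = 3

3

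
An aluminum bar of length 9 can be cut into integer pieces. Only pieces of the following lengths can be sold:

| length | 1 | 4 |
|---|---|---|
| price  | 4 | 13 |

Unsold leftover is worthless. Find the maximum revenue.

Let r[k] be the best obtainable value from length k. For each k, try every first piece i and keep the best of price[i] + r[k−i].
r[1] = 4
r[2] = 8  (first piece 1, then r[1]=4)
r[3] = 12  (first piece 1, then r[2]=8)
r[4] = max(4+12, 13+0) = 16
r[5] = max(4+16, 13+4) = 20
r[6] = max(4+20, 13+8) = 24
r[7] = max(4+24, 13+12) = 28
r[8] = max(4+28, 13+16) = 32
r[9] = max(4+32, 13+20) = 36
One optimal cutting: 1 + 1 + 1 + 1 + 1 + 1 + 1 + 1 + 1 → $36.

36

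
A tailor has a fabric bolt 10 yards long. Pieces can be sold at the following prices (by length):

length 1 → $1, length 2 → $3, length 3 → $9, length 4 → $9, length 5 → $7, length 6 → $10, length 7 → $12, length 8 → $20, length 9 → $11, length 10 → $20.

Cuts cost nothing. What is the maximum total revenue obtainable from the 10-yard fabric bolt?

28

Let best[k] be the best obtainable value from length k. For each k, try every first piece i and keep the best of price[i] + best[k−i].
best[1] = 1
best[2] = max(1+1, 3+0) = 3
best[3] = max(1+3, 3+1, 9+0) = 9
best[4] = max(1+9, 3+3, 9+1, 9+0) = 10
best[5] = max(1+10, 3+9, 9+3, 9+1, 7+0) = 12
best[6] = max(1+12, 3+10, 9+9, 9+3, 7+1, 10+0) = 18
best[7] = max(1+18, 3+12, 9+10, …, 10+1, 12+0) = 19
best[8] = max(1+19, 3+18, 9+12, …, 12+1, 20+0) = 21
best[9] = max(1+21, 3+19, 9+18, …, 20+1, 11+0) = 27
best[10] = max(1+27, 3+21, 9+19, …, 11+1, 20+0) = 28
One optimal cutting: 3 + 3 + 3 + 1 → $9 + $9 + $9 + $1 = $28.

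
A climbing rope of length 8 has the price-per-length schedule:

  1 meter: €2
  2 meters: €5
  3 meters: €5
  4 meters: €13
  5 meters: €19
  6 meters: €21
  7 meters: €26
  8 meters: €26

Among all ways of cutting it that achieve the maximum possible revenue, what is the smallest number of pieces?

Let r[k] be the best obtainable value from length k. For each k, try every first piece i and keep the best of price[i] + r[k−i].
r[1] = 2
r[2] = max(2+2, 5+0) = 5
r[3] = max(2+5, 5+2, 5+0) = 7
r[4] = max(2+7, 5+5, 5+2, 13+0) = 13
r[5] = max(2+13, 5+7, 5+5, 13+2, 19+0) = 19
r[6] = max(2+19, 5+13, 5+7, 13+5, 19+2, 21+0) = 21
r[7] = max(2+21, 5+19, 5+13, …, 21+2, 26+0) = 26
r[8] = max(2+26, 5+21, 5+19, …, 26+2, 26+0) = 28
Maximum revenue is €28.
Now minimize piece count subject to staying optimal: for each k, pieces[k] = 1 + min over i with p[i]+r[k−i]=r[k] of pieces[k−i].
pieces[5] = 1
pieces[6] = 1
pieces[7] = 1
pieces[8] = 2

2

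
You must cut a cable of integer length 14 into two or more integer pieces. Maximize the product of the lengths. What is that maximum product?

162

Define f[k] = max over 1≤i<k of i · max(k−i, f[k−i]); the inner max lets the remainder stay uncut if that's better.
Small cases: f[2]=1, f[3]=2, f[4]=4, f[5]=6, f[6]=9, f[7]=12, f[8]=18, f[9]=27.
f[10] = 2*max(8,18) = 2*18 = 36
f[11] = 2*max(9,27) = 2*27 = 54
f[12] = 3*max(9,27) = 3*27 = 81
f[13] = 2*max(11,54) = 2*54 = 108
f[14] = 2*max(12,81) = 2*81 = 162
One optimal split: 3 + 3 + 3 + 3 + 2; product 3*3*3*3*2 = 162.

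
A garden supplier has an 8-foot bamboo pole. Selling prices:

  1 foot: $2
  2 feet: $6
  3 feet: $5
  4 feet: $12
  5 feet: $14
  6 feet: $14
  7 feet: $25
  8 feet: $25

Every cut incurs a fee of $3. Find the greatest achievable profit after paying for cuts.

Let net[k] be the best obtainable value from length k. For each k, try every first piece i and keep the best of price[i] + net[k−i] minus the 3 cut fee when i<k.
net[1] = 2
net[2] = max(2+2-3, 6+0) = 6
net[3] = max(2+6-3, 6+2-3, 5+0) = 5
net[4] = max(2+5-3, 6+6-3, 5+2-3, 12+0) = 12
net[5] = max(2+12-3, 6+5-3, 5+6-3, 12+2-3, 14+0) = 14
net[6] = max(2+14-3, 6+12-3, 5+5-3, 12+6-3, 14+2-3, 14+0) = 15
net[7] = max(2+15-3, 6+14-3, 5+12-3, …, 14+2-3, 25+0) = 25
net[8] = max(2+25-3, 6+15-3, 5+14-3, …, 25+2-3, 25+0) = 25
Best is to make no cuts and sell whole for $25.

25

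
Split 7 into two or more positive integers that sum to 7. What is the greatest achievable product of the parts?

12

Let P[k] be the best product for length k (with at least one cut). For each first piece i, the rest contributes max(k−i, P[k−i]).
P[2] = 1·max(1,0) = 1·1 = 1
P[3] = 1·max(2,1) = 1·2 = 2
P[4] = 2·max(2,1) = 2·2 = 4
P[5] = 2·max(3,2) = 2·3 = 6
P[6] = 3·max(3,2) = 3·3 = 9
P[7] = 2·max(5,6) = 2·6 = 12
One optimal split: 3 + 2 + 2; product 3·2·2 = 12.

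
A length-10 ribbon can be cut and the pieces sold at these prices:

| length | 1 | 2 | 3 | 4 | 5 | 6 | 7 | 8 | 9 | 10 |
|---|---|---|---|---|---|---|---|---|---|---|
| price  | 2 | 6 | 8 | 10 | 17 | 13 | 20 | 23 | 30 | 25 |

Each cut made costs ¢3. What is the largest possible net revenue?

Let net[k] be the best obtainable value from length k. For each k, try every first piece i and keep the best of price[i] + net[k−i] minus the 3 cut fee when i<k.
net[1] = 2
net[2] = max(2+2-3, 6+0) = 6
net[3] = max(2+6-3, 6+2-3, 8+0) = 8
net[4] = max(2+8-3, 6+6-3, 8+2-3, 10+0) = 10
net[5] = max(2+10-3, 6+8-3, 8+6-3, 10+2-3, 17+0) = 17
net[6] = max(2+17-3, 6+10-3, 8+8-3, 10+6-3, 17+2-3, 13+0) = 16
net[7] = max(2+16-3, 6+17-3, 8+10-3, …, 13+2-3, 20+0) = 20
net[8] = max(2+20-3, 6+16-3, 8+17-3, …, 20+2-3, 23+0) = 23
net[9] = max(2+23-3, 6+20-3, 8+16-3, …, 23+2-3, 30+0) = 30
net[10] = max(2+30-3, 6+23-3, 8+20-3, …, 30+2-3, 25+0) = 31
One optimal plan: pieces 5 + 5 (1 cut) → ¢34 − ¢3 = ¢31.

31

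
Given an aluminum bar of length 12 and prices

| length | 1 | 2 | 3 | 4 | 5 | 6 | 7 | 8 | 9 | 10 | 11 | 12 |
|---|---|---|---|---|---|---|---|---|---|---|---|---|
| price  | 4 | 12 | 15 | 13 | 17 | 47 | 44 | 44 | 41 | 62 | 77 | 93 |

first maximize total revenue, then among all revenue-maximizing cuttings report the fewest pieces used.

2

Let r[k] be the best obtainable value from length k. For each k, try every first piece i and keep the best of price[i] + r[k−i].
r[1] = 4
r[2] = 12
r[3] = 16  (first piece 1, then r[2]=12)
r[4] = 24  (first piece 2, then r[2]=12)
r[5] = 28  (first piece 1, then r[4]=24)
r[6] = 47
r[7] = 51  (first piece 1, then r[6]=47)
r[8] = 59  (first piece 2, then r[6]=47)
r[9] = 63  (first piece 1, then r[8]=59)
r[10] = 71  (first piece 2, then r[8]=59)
r[11] = 77
r[12] = 94  (first piece 6, then r[6]=47)
Maximum revenue is $94.
Now minimize piece count subject to staying optimal: for each k, pieces[k] = 1 + min over i with p[i]+r[k−i]=r[k] of pieces[k−i].
pieces[9] = 3
pieces[10] = 3
pieces[11] = 1
pieces[12] = 2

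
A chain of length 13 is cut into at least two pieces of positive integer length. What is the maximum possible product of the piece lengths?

108

Define f[k] = max over 1≤i<k of i · max(k−i, f[k−i]); the inner max lets the remainder stay uncut if that's better.
f[2] = 1*max(1,0) = 1*1 = 1
f[3] = 1*max(2,1) = 1*2 = 2
f[4] = 2*max(2,1) = 2*2 = 4
f[5] = 2*max(3,2) = 2*3 = 6
f[6] = 3*max(3,2) = 3*3 = 9
f[7] = 2*max(5,6) = 2*6 = 12
f[8] = 2*max(6,9) = 2*9 = 18
f[9] = 3*max(6,9) = 3*9 = 27
f[10] = 2*max(8,18) = 2*18 = 36
f[11] = 2*max(9,27) = 2*27 = 54
f[12] = 3*max(9,27) = 3*27 = 81
f[13] = 2*max(11,54) = 2*54 = 108
One optimal split: 3 + 3 + 3 + 2 + 2; product 3*3*3*2*2 = 108.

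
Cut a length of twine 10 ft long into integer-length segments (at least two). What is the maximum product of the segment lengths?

36

Define m[k] = max over 1≤i<k of i · max(k−i, m[k−i]); the inner max lets the remainder stay uncut if that's better.
m[2] = 1*max(1,0) = 1*1 = 1
m[3] = 1*max(2,1) = 1*2 = 2
m[4] = 2*max(2,1) = 2*2 = 4
m[5] = 2*max(3,2) = 2*3 = 6
m[6] = 3*max(3,2) = 3*3 = 9
m[7] = 2*max(5,6) = 2*6 = 12
m[8] = 2*max(6,9) = 2*9 = 18
m[9] = 3*max(6,9) = 3*9 = 27
m[10] = 2*max(8,18) = 2*18 = 36
One optimal split: 3 + 3 + 2 + 2; product 3*3*2*2 = 36.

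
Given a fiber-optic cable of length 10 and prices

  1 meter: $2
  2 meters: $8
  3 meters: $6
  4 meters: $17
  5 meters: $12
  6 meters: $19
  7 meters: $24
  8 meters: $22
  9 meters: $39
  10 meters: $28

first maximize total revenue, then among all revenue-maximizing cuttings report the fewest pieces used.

3

Build r[k] bottom-up: r[k] = max over allowed piece i of (p[i] + r[k−i]).
r[1] = 2
r[2] = max(2+2, 8+0) = 8
r[3] = max(2+8, 8+2, 6+0) = 10
r[4] = max(2+10, 8+8, 6+2, 17+0) = 17
r[5] = max(2+17, 8+10, 6+8, 17+2, 12+0) = 19
r[6] = max(2+19, 8+17, 6+10, 17+8, 12+2, 19+0) = 25
r[7] = max(2+25, 8+19, 6+17, …, 19+2, 24+0) = 27
r[8] = max(2+27, 8+25, 6+19, …, 24+2, 22+0) = 34
r[9] = max(2+34, 8+27, 6+25, …, 22+2, 39+0) = 39
r[10] = max(2+39, 8+34, 6+27, …, 39+2, 28+0) = 42
Maximum revenue is $42.
Now minimize piece count subject to staying optimal: for each k, pieces[k] = 1 + min over i with p[i]+r[k−i]=r[k] of pieces[k−i].
pieces[7] = 3
pieces[8] = 2
pieces[9] = 1
pieces[10] = 3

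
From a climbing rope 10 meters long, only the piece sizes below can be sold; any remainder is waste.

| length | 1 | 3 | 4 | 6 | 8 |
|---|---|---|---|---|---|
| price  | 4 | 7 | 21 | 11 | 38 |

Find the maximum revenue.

50

Consider every possible first cut. best[k] is the best of p[i]+best[k−i] over all sellable i≤k.
best[1] = 4
best[2] = 8  (first piece 1, then best[1]=4)
best[3] = 12  (first piece 1, then best[2]=8)
best[4] = 21
best[5] = 25  (first piece 1, then best[4]=21)
best[6] = 29  (first piece 1, then best[5]=25)
best[7] = 33  (first piece 1, then best[6]=29)
best[8] = 42  (first piece 4, then best[4]=21)
best[9] = 46  (first piece 1, then best[8]=42)
best[10] = 50  (first piece 1, then best[9]=46)
One optimal cutting: 4 + 4 + 1 + 1 → €50.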